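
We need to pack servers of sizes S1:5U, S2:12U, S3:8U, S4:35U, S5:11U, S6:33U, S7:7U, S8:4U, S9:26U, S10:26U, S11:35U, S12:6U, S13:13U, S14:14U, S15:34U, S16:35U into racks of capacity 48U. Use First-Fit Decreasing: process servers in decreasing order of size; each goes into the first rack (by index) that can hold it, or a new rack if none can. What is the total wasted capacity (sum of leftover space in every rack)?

Sorted descending: 35, 35, 35, 34, 33, 26, 26, 14, 13, 12, 11, 8, 7, 6, 5, 4.
35U → rack 1 (remaining 13U)
35U → rack 2 (remaining 13U)
35U → rack 3 (remaining 13U)
34U → rack 4 (remaining 14U)
33U → rack 5 (remaining 15U)
26U → rack 6 (remaining 22U)
26U → rack 7 (remaining 22U)
14U → rack 4 (remaining 0U)
13U → rack 1 (remaining 0U)
12U → rack 2 (remaining 1U)
11U → rack 3 (remaining 2U)
8U → rack 5 (remaining 7U)
7U → rack 5 (remaining 0U)
6U → rack 6 (remaining 16U)
5U → rack 6 (remaining 11U)
4U → rack 6 (remaining 7U)
7 racks × 48U = 336U; used 304U; unused 32U.

32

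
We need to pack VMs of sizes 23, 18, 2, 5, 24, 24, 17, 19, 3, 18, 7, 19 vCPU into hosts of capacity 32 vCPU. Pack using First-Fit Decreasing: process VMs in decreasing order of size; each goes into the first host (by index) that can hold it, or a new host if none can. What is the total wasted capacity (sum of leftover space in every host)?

77

Sorted descending: 24, 24, 23, 19, 19, 18, 18, 17, 7, 5, 3, 2.
host 1: place 24 vCPU, 8 vCPU left
host 2: place 24 vCPU, 8 vCPU left
host 3: place 23 vCPU, 9 vCPU left
host 4: place 19 vCPU, 13 vCPU left
host 5: place 19 vCPU, 13 vCPU left
host 6: place 18 vCPU, 14 vCPU left
host 7: place 18 vCPU, 14 vCPU left
host 8: place 17 vCPU, 15 vCPU left
host 1: place 7 vCPU, 1 vCPU left
host 2: place 5 vCPU, 3 vCPU left
host 2: place 3 vCPU, 0 vCPU left
host 3: place 2 vCPU, 7 vCPU left
8 hosts × 32 vCPU = 256 vCPU; used 179 vCPU; unused 77 vCPU.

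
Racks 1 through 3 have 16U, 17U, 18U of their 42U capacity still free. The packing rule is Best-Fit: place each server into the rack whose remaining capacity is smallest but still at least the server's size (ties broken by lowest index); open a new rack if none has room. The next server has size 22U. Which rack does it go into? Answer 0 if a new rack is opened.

No rack has ≥ 22U free, so a new rack is opened.

0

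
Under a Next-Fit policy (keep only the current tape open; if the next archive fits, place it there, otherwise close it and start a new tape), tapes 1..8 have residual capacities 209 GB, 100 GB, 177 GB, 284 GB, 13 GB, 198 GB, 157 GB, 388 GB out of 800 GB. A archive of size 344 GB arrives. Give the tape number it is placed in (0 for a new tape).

Next-Fit only looks at tape 8, which has 388 GB free.
344 GB fits there.

8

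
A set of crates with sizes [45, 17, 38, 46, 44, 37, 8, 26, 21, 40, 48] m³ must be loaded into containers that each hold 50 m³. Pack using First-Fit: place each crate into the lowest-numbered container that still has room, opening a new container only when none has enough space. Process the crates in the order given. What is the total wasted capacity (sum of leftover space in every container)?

80

45 m³ → container 1 (remaining 5 m³)
17 m³ → container 2 (remaining 33 m³)
38 m³ → container 3 (remaining 12 m³)
46 m³ → container 4 (remaining 4 m³)
44 m³ → container 5 (remaining 6 m³)
37 m³ → container 6 (remaining 13 m³)
8 m³ → container 2 (remaining 25 m³)
26 m³ → container 7 (remaining 24 m³)
21 m³ → container 2 (remaining 4 m³)
40 m³ → container 8 (remaining 10 m³)
48 m³ → container 9 (remaining 2 m³)
9 containers × 50 m³ = 450 m³; used 370 m³; unused 80 m³.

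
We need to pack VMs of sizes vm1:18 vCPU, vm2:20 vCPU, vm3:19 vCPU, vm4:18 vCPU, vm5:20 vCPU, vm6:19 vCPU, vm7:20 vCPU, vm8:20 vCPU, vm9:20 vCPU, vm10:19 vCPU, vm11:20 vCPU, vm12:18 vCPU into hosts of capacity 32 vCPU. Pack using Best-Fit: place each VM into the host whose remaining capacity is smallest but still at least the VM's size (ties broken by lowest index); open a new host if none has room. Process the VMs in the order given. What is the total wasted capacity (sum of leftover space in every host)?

host 1: place vm1 (18 vCPU), 14 vCPU left
host 2: place vm2 (20 vCPU), 12 vCPU left
host 3: place vm3 (19 vCPU), 13 vCPU left
host 4: place vm4 (18 vCPU), 14 vCPU left
host 5: place vm5 (20 vCPU), 12 vCPU left
host 6: place vm6 (19 vCPU), 13 vCPU left
host 7: place vm7 (20 vCPU), 12 vCPU left
host 8: place vm8 (20 vCPU), 12 vCPU left
host 9: place vm9 (20 vCPU), 12 vCPU left
host 10: place vm10 (19 vCPU), 13 vCPU left
host 11: place vm11 (20 vCPU), 12 vCPU left
host 12: place vm12 (18 vCPU), 14 vCPU left
12 hosts × 32 vCPU = 384 vCPU; used 231 vCPU; unused 153 vCPU.

153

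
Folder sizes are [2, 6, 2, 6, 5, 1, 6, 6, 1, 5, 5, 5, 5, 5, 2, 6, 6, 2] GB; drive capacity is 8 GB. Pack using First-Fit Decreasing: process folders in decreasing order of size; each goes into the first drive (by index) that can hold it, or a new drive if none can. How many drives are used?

Sorted descending: 6, 6, 6, 6, 6, 6, 5, 5, 5, 5, 5, 5, 2, 2, 2, 2, 1, 1.
6 GB → drive 1 (remaining 2 GB)
6 GB → drive 2 (remaining 2 GB)
6 GB → drive 3 (remaining 2 GB)
6 GB → drive 4 (remaining 2 GB)
6 GB → drive 5 (remaining 2 GB)
6 GB → drive 6 (remaining 2 GB)
5 GB → drive 7 (remaining 3 GB)
5 GB → drive 8 (remaining 3 GB)
5 GB → drive 9 (remaining 3 GB)
5 GB → drive 10 (remaining 3 GB)
5 GB → drive 11 (remaining 3 GB)
5 GB → drive 12 (remaining 3 GB)
2 GB → drive 1 (remaining 0 GB)
2 GB → drive 2 (remaining 0 GB)
2 GB → drive 3 (remaining 0 GB)
2 GB → drive 4 (remaining 0 GB)
1 GB → drive 5 (remaining 1 GB)
1 GB → drive 5 (remaining 0 GB)

12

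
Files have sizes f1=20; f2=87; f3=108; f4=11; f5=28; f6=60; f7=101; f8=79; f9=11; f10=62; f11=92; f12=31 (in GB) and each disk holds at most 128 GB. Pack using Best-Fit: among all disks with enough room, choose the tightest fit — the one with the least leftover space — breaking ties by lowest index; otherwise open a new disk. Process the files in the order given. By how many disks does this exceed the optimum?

Best-Fit: [20,87,11] [108,11] [28,60] [101] [79] [62] [92,31] → 7 disks.
Total size 690 GB; any packing needs at least ⌈690/128⌉ = 6 disks.
An optimal packing achieves that bound: [108,20] [101,11,11] [92,31] [87,28] [79] [62,60] → 6 disks.
Excess: 7 − 6 = 1.

1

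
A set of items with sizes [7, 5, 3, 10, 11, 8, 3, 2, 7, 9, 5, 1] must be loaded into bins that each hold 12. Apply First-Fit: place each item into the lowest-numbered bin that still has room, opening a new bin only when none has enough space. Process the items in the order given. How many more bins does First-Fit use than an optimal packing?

First-Fit: [7,5] [3,8,1] [10,2] [11] [3,7] [9] [5] → 7 bins.
Total size 71; any packing needs at least ⌈71/12⌉ = 6 bins.
An optimal packing achieves that bound: [11,1] [10,2] [9,3] [8,3] [7,5] [7,5] → 6 bins.
Excess: 7 − 6 = 1.

1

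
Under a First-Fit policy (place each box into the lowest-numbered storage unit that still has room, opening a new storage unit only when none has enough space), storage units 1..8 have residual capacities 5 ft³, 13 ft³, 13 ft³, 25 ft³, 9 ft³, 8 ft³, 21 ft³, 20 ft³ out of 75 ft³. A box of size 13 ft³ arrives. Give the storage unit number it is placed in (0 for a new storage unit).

Storage units with room: storage unit 2 (13 ft³), storage unit 3 (13 ft³), storage unit 4 (25 ft³), storage unit 7 (21 ft³), storage unit 8 (20 ft³).
The first with room is storage unit 2.

2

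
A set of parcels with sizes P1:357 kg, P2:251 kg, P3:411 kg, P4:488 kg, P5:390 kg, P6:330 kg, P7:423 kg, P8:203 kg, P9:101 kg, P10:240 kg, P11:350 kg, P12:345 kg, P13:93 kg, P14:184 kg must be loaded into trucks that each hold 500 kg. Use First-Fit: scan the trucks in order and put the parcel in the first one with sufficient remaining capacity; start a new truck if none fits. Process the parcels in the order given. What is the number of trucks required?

10 trucks

Put P1 (357 kg) in truck 1; 143 kg remain.
Put P2 (251 kg) in truck 2; 249 kg remain.
Put P3 (411 kg) in truck 3; 89 kg remain.
Put P4 (488 kg) in truck 4; 12 kg remain.
Put P5 (390 kg) in truck 5; 110 kg remain.
Put P6 (330 kg) in truck 6; 170 kg remain.
Put P7 (423 kg) in truck 7; 77 kg remain.
Put P8 (203 kg) in truck 2; 46 kg remain.
Put P9 (101 kg) in truck 1; 42 kg remain.
Put P10 (240 kg) in truck 8; 260 kg remain.
Put P11 (350 kg) in truck 9; 150 kg remain.
Put P12 (345 kg) in truck 10; 155 kg remain.
Put P13 (93 kg) in truck 5; 17 kg remain.
Put P14 (184 kg) in truck 8; 76 kg remain.
Final trucks: [357,101] [251,203] [411] [488] [390,93] [330] [423] [240,184] [350] [345].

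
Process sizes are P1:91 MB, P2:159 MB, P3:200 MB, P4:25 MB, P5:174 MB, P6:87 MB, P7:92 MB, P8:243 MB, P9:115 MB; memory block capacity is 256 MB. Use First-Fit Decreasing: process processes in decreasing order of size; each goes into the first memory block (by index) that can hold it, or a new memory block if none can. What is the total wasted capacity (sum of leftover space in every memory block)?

350

Sorted descending: 243, 200, 174, 159, 115, 92, 91, 87, 25.
Put 243 MB in memory block 1; 13 MB remain.
Put 200 MB in memory block 2; 56 MB remain.
Put 174 MB in memory block 3; 82 MB remain.
Put 159 MB in memory block 4; 97 MB remain.
Put 115 MB in memory block 5; 141 MB remain.
Put 92 MB in memory block 4; 5 MB remain.
Put 91 MB in memory block 5; 50 MB remain.
Put 87 MB in memory block 6; 169 MB remain.
Put 25 MB in memory block 2; 31 MB remain.
6 memory blocks × 256 MB = 1536 MB; used 1186 MB; unused 350 MB.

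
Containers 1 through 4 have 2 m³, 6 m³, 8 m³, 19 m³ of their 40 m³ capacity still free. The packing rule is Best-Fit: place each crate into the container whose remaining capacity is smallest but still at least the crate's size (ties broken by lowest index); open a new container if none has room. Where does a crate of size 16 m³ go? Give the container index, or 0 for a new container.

4

Containers with room: container 4 (19 m³).
Tightest fit is container 4 with 19 m³ free.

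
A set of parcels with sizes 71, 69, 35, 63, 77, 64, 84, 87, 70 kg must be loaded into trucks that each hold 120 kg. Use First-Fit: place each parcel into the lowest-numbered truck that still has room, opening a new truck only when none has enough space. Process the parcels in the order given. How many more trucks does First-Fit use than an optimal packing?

0

First-Fit: [71,35] [69] [63] [77] [64] [84] [87] [70] → 8 trucks.
8 parcels exceed 60 kg (half the capacity), and no two of those can share a truck, so at least 8 trucks are needed.
So 8 is already optimal.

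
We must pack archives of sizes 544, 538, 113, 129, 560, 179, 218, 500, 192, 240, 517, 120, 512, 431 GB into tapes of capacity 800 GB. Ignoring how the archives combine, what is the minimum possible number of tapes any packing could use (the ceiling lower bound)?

6

Total size = 544 + 538 + 113 + 129 + 560 + 179 + 218 + 500 + 192 + 240 + 517 + 120 + 512 + 431 = 4793 GB.
⌈4793 / 800⌉ = 6.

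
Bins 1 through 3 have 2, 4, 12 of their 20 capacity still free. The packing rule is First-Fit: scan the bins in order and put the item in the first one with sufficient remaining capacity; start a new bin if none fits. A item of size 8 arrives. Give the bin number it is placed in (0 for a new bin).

Bins with room: bin 3 (12).
The first with room is bin 3.

3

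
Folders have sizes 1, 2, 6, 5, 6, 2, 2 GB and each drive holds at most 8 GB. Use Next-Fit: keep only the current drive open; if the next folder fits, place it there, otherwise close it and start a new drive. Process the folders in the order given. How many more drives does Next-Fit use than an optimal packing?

Next-Fit: [1,2] [6] [5] [6,2] [2] → 5 drives.
Total size 24 GB; any packing needs at least ⌈24/8⌉ = 3 drives.
An optimal packing achieves that bound: [6,2] [6,2] [5,2,1] → 3 drives.
Excess: 5 − 3 = 2.

2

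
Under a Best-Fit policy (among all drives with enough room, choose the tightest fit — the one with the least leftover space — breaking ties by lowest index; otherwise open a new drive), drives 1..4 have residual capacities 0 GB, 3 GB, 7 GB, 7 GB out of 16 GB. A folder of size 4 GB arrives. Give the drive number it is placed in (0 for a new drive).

Drives with room: drive 3 (7 GB), drive 4 (7 GB).
Tightest fit is drive 3 with 7 GB free.

3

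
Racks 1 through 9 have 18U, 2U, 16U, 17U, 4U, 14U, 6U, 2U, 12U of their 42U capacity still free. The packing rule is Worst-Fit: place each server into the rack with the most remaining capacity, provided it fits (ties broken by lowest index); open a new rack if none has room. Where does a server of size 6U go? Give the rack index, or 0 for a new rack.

Racks with room: rack 1 (18U), rack 3 (16U), rack 4 (17U), rack 6 (14U), rack 7 (6U), rack 9 (12U).
Most room is rack 1 with 18U free.

1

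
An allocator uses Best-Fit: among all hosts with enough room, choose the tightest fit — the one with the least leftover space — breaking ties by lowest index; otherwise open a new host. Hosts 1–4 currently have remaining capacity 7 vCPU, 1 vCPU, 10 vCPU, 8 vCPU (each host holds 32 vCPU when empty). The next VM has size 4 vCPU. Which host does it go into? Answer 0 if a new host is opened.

Hosts with room: host 1 (7 vCPU), host 3 (10 vCPU), host 4 (8 vCPU).
Tightest fit is host 1 with 7 vCPU free.

1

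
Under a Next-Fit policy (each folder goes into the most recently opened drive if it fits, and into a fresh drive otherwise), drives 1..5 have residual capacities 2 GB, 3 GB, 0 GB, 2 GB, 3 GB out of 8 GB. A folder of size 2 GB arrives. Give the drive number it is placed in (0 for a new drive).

Next-Fit only looks at drive 5, which has 3 GB free.
2 GB fits there.

5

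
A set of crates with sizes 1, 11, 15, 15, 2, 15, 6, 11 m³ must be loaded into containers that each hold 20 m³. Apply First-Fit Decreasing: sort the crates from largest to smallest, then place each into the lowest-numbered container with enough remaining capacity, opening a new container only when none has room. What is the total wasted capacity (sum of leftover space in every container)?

Sorted descending: 15, 15, 15, 11, 11, 6, 2, 1.
15 m³ → container 1 (remaining 5 m³)
15 m³ → container 2 (remaining 5 m³)
15 m³ → container 3 (remaining 5 m³)
11 m³ → container 4 (remaining 9 m³)
11 m³ → container 5 (remaining 9 m³)
6 m³ → container 4 (remaining 3 m³)
2 m³ → container 1 (remaining 3 m³)
1 m³ → container 1 (remaining 2 m³)
5 containers × 20 m³ = 100 m³; used 76 m³; unused 24 m³.

24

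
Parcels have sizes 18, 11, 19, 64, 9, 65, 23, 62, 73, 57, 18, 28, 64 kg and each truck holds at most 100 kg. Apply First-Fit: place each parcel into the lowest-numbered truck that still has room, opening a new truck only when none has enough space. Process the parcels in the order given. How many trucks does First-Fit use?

7

truck 1: place 18 kg, 82 kg left
truck 1: place 11 kg, 71 kg left
truck 1: place 19 kg, 52 kg left
truck 2: place 64 kg, 36 kg left
truck 1: place 9 kg, 43 kg left
truck 3: place 65 kg, 35 kg left
truck 1: place 23 kg, 20 kg left
truck 4: place 62 kg, 38 kg left
truck 5: place 73 kg, 27 kg left
truck 6: place 57 kg, 43 kg left
truck 1: place 18 kg, 2 kg left
truck 2: place 28 kg, 8 kg left
truck 7: place 64 kg, 36 kg left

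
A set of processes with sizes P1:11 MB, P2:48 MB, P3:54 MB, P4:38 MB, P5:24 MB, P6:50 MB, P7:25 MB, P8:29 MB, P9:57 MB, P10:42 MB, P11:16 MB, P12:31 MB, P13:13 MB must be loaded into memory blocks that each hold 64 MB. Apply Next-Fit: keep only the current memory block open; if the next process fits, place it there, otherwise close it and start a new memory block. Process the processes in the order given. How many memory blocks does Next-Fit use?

8

P1 (11 MB) → memory block 1 (remaining 53 MB)
P2 (48 MB) → memory block 1 (remaining 5 MB)
P3 (54 MB) → memory block 2 (remaining 10 MB)
P4 (38 MB) → memory block 3 (remaining 26 MB)
P5 (24 MB) → memory block 3 (remaining 2 MB)
P6 (50 MB) → memory block 4 (remaining 14 MB)
P7 (25 MB) → memory block 5 (remaining 39 MB)
P8 (29 MB) → memory block 5 (remaining 10 MB)
P9 (57 MB) → memory block 6 (remaining 7 MB)
P10 (42 MB) → memory block 7 (remaining 22 MB)
P11 (16 MB) → memory block 7 (remaining 6 MB)
P12 (31 MB) → memory block 8 (remaining 33 MB)
P13 (13 MB) → memory block 8 (remaining 20 MB)
Final memory blocks: [11,48] [54] [38,24] [50] [25,29] [57] [42,16] [31,13].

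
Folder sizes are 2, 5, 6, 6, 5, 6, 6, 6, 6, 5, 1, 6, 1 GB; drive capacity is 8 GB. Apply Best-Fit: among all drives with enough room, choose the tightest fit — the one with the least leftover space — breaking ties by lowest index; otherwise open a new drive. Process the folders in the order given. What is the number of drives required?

10

drive 1: place 2 GB, 6 GB left
drive 1: place 5 GB, 1 GB left
drive 2: place 6 GB, 2 GB left
drive 3: place 6 GB, 2 GB left
drive 4: place 5 GB, 3 GB left
drive 5: place 6 GB, 2 GB left
drive 6: place 6 GB, 2 GB left
drive 7: place 6 GB, 2 GB left
drive 8: place 6 GB, 2 GB left
drive 9: place 5 GB, 3 GB left
drive 1: place 1 GB, 0 GB left
drive 10: place 6 GB, 2 GB left
drive 2: place 1 GB, 1 GB left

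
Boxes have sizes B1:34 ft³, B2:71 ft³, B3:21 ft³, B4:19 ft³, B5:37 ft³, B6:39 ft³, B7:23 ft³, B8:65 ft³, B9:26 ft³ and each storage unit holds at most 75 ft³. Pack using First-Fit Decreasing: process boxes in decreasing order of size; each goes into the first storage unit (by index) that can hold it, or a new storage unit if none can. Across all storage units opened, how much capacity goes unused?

40

Sorted descending: 71, 65, 39, 37, 34, 26, 23, 21, 19.
71 ft³ → storage unit 1 (remaining 4 ft³)
65 ft³ → storage unit 2 (remaining 10 ft³)
39 ft³ → storage unit 3 (remaining 36 ft³)
37 ft³ → storage unit 4 (remaining 38 ft³)
34 ft³ → storage unit 3 (remaining 2 ft³)
26 ft³ → storage unit 4 (remaining 12 ft³)
23 ft³ → storage unit 5 (remaining 52 ft³)
21 ft³ → storage unit 5 (remaining 31 ft³)
19 ft³ → storage unit 5 (remaining 12 ft³)
5 storage units × 75 ft³ = 375 ft³; used 335 ft³; unused 40 ft³.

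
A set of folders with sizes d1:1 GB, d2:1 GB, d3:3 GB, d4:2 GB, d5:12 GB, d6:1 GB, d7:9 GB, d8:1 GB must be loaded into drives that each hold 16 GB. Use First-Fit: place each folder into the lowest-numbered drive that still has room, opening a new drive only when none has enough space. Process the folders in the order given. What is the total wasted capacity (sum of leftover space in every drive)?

drive 1: place d1 (1 GB), 15 GB left
drive 1: place d2 (1 GB), 14 GB left
drive 1: place d3 (3 GB), 11 GB left
drive 1: place d4 (2 GB), 9 GB left
drive 2: place d5 (12 GB), 4 GB left
drive 1: place d6 (1 GB), 8 GB left
drive 3: place d7 (9 GB), 7 GB left
drive 1: place d8 (1 GB), 7 GB left
3 drives × 16 GB = 48 GB; used 30 GB; unused 18 GB.

18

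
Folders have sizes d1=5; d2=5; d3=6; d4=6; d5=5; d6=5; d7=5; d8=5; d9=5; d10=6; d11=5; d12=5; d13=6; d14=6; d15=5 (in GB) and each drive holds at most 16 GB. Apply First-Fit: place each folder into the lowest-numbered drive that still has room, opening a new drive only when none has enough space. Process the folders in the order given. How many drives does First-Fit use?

drive 1: place d1 (5 GB), 11 GB left
drive 1: place d2 (5 GB), 6 GB left
drive 1: place d3 (6 GB), 0 GB left
drive 2: place d4 (6 GB), 10 GB left
drive 2: place d5 (5 GB), 5 GB left
drive 2: place d6 (5 GB), 0 GB left
drive 3: place d7 (5 GB), 11 GB left
drive 3: place d8 (5 GB), 6 GB left
drive 3: place d9 (5 GB), 1 GB left
drive 4: place d10 (6 GB), 10 GB left
drive 4: place d11 (5 GB), 5 GB left
drive 4: place d12 (5 GB), 0 GB left
drive 5: place d13 (6 GB), 10 GB left
drive 5: place d14 (6 GB), 4 GB left
drive 6: place d15 (5 GB), 11 GB left
Final drives: [5,5,6] [6,5,5] [5,5,5] [6,5,5] [6,6] [5].

6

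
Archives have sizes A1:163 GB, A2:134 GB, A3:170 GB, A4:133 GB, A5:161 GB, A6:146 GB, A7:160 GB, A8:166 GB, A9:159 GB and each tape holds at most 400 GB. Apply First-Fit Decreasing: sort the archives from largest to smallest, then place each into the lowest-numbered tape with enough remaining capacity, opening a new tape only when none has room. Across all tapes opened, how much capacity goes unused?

Sorted descending: 170, 166, 163, 161, 160, 159, 146, 134, 133.
tape 1: place 170 GB, 230 GB left
tape 1: place 166 GB, 64 GB left
tape 2: place 163 GB, 237 GB left
tape 2: place 161 GB, 76 GB left
tape 3: place 160 GB, 240 GB left
tape 3: place 159 GB, 81 GB left
tape 4: place 146 GB, 254 GB left
tape 4: place 134 GB, 120 GB left
tape 5: place 133 GB, 267 GB left
5 tapes × 400 GB = 2000 GB; used 1392 GB; unused 608 GB.

608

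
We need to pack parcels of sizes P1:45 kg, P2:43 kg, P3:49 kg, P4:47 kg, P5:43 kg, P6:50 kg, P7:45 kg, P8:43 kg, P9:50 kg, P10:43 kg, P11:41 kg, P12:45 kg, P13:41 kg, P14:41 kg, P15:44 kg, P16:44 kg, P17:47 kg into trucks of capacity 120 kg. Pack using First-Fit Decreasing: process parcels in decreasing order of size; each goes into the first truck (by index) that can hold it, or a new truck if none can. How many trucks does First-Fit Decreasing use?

Sorted descending: 50, 50, 49, 47, 47, 45, 45, 45, 44, 44, 43, 43, 43, 43, 41, 41, 41.
Put 50 kg in truck 1; 70 kg remain.
Put 50 kg in truck 1; 20 kg remain.
Put 49 kg in truck 2; 71 kg remain.
Put 47 kg in truck 2; 24 kg remain.
Put 47 kg in truck 3; 73 kg remain.
Put 45 kg in truck 3; 28 kg remain.
Put 45 kg in truck 4; 75 kg remain.
Put 45 kg in truck 4; 30 kg remain.
Put 44 kg in truck 5; 76 kg remain.
Put 44 kg in truck 5; 32 kg remain.
Put 43 kg in truck 6; 77 kg remain.
Put 43 kg in truck 6; 34 kg remain.
Put 43 kg in truck 7; 77 kg remain.
Put 43 kg in truck 7; 34 kg remain.
Put 41 kg in truck 8; 79 kg remain.
Put 41 kg in truck 8; 38 kg remain.
Put 41 kg in truck 9; 79 kg remain.
Final trucks: [50,50] [49,47] [47,45] [45,45] [44,44] [43,43] [43,43] [41,41] [41].

9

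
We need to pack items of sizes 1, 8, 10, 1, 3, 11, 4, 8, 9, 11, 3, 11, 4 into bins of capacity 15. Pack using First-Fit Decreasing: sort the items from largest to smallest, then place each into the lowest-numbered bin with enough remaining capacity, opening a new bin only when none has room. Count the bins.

Sorted descending: 11, 11, 11, 10, 9, 8, 8, 4, 4, 3, 3, 1, 1.
11 → bin 1 (remaining 4)
11 → bin 2 (remaining 4)
11 → bin 3 (remaining 4)
10 → bin 4 (remaining 5)
9 → bin 5 (remaining 6)
8 → bin 6 (remaining 7)
8 → bin 7 (remaining 7)
4 → bin 1 (remaining 0)
4 → bin 2 (remaining 0)
3 → bin 3 (remaining 1)
3 → bin 4 (remaining 2)
1 → bin 3 (remaining 0)
1 → bin 4 (remaining 1)
Final bins: [11,4] [11,4] [11,3,1] [10,3,1] [9] [8] [8].

7 bins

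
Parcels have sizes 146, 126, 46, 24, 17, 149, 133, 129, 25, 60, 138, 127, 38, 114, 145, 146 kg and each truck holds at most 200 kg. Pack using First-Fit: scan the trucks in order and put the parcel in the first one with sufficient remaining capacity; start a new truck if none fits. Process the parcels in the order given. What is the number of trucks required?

10

truck 1: place 146 kg, 54 kg left
truck 2: place 126 kg, 74 kg left
truck 1: place 46 kg, 8 kg left
truck 2: place 24 kg, 50 kg left
truck 2: place 17 kg, 33 kg left
truck 3: place 149 kg, 51 kg left
truck 4: place 133 kg, 67 kg left
truck 5: place 129 kg, 71 kg left
truck 2: place 25 kg, 8 kg left
truck 4: place 60 kg, 7 kg left
truck 6: place 138 kg, 62 kg left
truck 7: place 127 kg, 73 kg left
truck 3: place 38 kg, 13 kg left
truck 8: place 114 kg, 86 kg left
truck 9: place 145 kg, 55 kg left
truck 10: place 146 kg, 54 kg left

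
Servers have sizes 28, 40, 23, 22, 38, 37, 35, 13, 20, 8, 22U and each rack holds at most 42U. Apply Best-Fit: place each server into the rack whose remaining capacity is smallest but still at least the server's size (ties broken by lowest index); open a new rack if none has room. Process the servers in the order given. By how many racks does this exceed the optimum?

0

Best-Fit: [28,13] [40] [23,8] [22,20] [38] [37] [35] [22] → 8 racks.
8 servers exceed 21U (half the capacity), and no two of those can share a rack, so at least 8 racks are needed.
So 8 is already optimal.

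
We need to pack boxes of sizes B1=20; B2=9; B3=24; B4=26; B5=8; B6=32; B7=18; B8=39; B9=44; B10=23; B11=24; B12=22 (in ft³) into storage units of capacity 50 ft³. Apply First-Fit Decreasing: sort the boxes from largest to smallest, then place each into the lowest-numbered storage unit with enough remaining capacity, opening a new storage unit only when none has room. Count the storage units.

Sorted descending: 44, 39, 32, 26, 24, 24, 23, 22, 20, 18, 9, 8.
Put 44 ft³ in storage unit 1; 6 ft³ remain.
Put 39 ft³ in storage unit 2; 11 ft³ remain.
Put 32 ft³ in storage unit 3; 18 ft³ remain.
Put 26 ft³ in storage unit 4; 24 ft³ remain.
Put 24 ft³ in storage unit 4; 0 ft³ remain.
Put 24 ft³ in storage unit 5; 26 ft³ remain.
Put 23 ft³ in storage unit 5; 3 ft³ remain.
Put 22 ft³ in storage unit 6; 28 ft³ remain.
Put 20 ft³ in storage unit 6; 8 ft³ remain.
Put 18 ft³ in storage unit 3; 0 ft³ remain.
Put 9 ft³ in storage unit 2; 2 ft³ remain.
Put 8 ft³ in storage unit 6; 0 ft³ remain.

6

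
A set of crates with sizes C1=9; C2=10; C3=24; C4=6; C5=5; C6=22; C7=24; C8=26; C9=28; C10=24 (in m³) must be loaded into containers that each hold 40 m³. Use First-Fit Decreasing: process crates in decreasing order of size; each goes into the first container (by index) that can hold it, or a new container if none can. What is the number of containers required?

6 containers

Sorted descending: 28, 26, 24, 24, 24, 22, 10, 9, 6, 5.
Put 28 m³ in container 1; 12 m³ remain.
Put 26 m³ in container 2; 14 m³ remain.
Put 24 m³ in container 3; 16 m³ remain.
Put 24 m³ in container 4; 16 m³ remain.
Put 24 m³ in container 5; 16 m³ remain.
Put 22 m³ in container 6; 18 m³ remain.
Put 10 m³ in container 1; 2 m³ remain.
Put 9 m³ in container 2; 5 m³ remain.
Put 6 m³ in container 3; 10 m³ remain.
Put 5 m³ in container 2; 0 m³ remain.
Final containers: [28,10] [26,9,5] [24,6] [24] [24] [22].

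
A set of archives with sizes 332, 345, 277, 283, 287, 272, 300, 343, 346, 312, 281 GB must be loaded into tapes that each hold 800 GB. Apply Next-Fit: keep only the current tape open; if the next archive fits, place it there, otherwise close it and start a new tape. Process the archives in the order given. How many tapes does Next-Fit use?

6

tape 1: place 332 GB, 468 GB left
tape 1: place 345 GB, 123 GB left
tape 2: place 277 GB, 523 GB left
tape 2: place 283 GB, 240 GB left
tape 3: place 287 GB, 513 GB left
tape 3: place 272 GB, 241 GB left
tape 4: place 300 GB, 500 GB left
tape 4: place 343 GB, 157 GB left
tape 5: place 346 GB, 454 GB left
tape 5: place 312 GB, 142 GB left
tape 6: place 281 GB, 519 GB left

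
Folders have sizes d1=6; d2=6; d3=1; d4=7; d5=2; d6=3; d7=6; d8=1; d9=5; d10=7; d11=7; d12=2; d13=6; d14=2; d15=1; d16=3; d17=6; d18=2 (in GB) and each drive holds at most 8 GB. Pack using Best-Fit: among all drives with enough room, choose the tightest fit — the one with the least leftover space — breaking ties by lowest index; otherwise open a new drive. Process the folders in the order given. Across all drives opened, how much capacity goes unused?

7

Put d1 (6 GB) in drive 1; 2 GB remain.
Put d2 (6 GB) in drive 2; 2 GB remain.
Put d3 (1 GB) in drive 1; 1 GB remain.
Put d4 (7 GB) in drive 3; 1 GB remain.
Put d5 (2 GB) in drive 2; 0 GB remain.
Put d6 (3 GB) in drive 4; 5 GB remain.
Put d7 (6 GB) in drive 5; 2 GB remain.
Put d8 (1 GB) in drive 1; 0 GB remain.
Put d9 (5 GB) in drive 4; 0 GB remain.
Put d10 (7 GB) in drive 6; 1 GB remain.
Put d11 (7 GB) in drive 7; 1 GB remain.
Put d12 (2 GB) in drive 5; 0 GB remain.
Put d13 (6 GB) in drive 8; 2 GB remain.
Put d14 (2 GB) in drive 8; 0 GB remain.
Put d15 (1 GB) in drive 3; 0 GB remain.
Put d16 (3 GB) in drive 9; 5 GB remain.
Put d17 (6 GB) in drive 10; 2 GB remain.
Put d18 (2 GB) in drive 10; 0 GB remain.
10 drives × 8 GB = 80 GB; used 73 GB; unused 7 GB.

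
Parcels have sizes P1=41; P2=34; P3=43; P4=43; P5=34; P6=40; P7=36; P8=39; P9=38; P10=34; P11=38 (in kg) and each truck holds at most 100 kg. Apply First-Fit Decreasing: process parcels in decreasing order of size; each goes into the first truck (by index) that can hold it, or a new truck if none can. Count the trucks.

6

Sorted descending: 43, 43, 41, 40, 39, 38, 38, 36, 34, 34, 34.
truck 1: place 43 kg, 57 kg left
truck 1: place 43 kg, 14 kg left
truck 2: place 41 kg, 59 kg left
truck 2: place 40 kg, 19 kg left
truck 3: place 39 kg, 61 kg left
truck 3: place 38 kg, 23 kg left
truck 4: place 38 kg, 62 kg left
truck 4: place 36 kg, 26 kg left
truck 5: place 34 kg, 66 kg left
truck 5: place 34 kg, 32 kg left
truck 6: place 34 kg, 66 kg left
Final trucks: [43,43] [41,40] [39,38] [38,36] [34,34] [34].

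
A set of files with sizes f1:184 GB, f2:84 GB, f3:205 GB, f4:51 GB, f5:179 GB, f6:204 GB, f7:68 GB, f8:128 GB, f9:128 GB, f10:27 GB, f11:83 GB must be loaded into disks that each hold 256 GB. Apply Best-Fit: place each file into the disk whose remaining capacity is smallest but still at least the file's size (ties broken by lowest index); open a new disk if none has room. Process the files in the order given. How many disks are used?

Put f1 (184 GB) in disk 1; 72 GB remain.
Put f2 (84 GB) in disk 2; 172 GB remain.
Put f3 (205 GB) in disk 3; 51 GB remain.
Put f4 (51 GB) in disk 3; 0 GB remain.
Put f5 (179 GB) in disk 4; 77 GB remain.
Put f6 (204 GB) in disk 5; 52 GB remain.
Put f7 (68 GB) in disk 1; 4 GB remain.
Put f8 (128 GB) in disk 2; 44 GB remain.
Put f9 (128 GB) in disk 6; 128 GB remain.
Put f10 (27 GB) in disk 2; 17 GB remain.
Put f11 (83 GB) in disk 6; 45 GB remain.
Final disks: [184,68] [84,128,27] [205,51] [179] [204] [128,83].

6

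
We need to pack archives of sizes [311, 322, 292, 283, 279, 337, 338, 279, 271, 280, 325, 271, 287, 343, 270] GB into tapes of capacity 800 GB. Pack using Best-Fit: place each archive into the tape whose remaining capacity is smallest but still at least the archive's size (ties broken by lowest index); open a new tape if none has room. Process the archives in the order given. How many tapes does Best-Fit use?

8

Put 311 GB in tape 1; 489 GB remain.
Put 322 GB in tape 1; 167 GB remain.
Put 292 GB in tape 2; 508 GB remain.
Put 283 GB in tape 2; 225 GB remain.
Put 279 GB in tape 3; 521 GB remain.
Put 337 GB in tape 3; 184 GB remain.
Put 338 GB in tape 4; 462 GB remain.
Put 279 GB in tape 4; 183 GB remain.
Put 271 GB in tape 5; 529 GB remain.
Put 280 GB in tape 5; 249 GB remain.
Put 325 GB in tape 6; 475 GB remain.
Put 271 GB in tape 6; 204 GB remain.
Put 287 GB in tape 7; 513 GB remain.
Put 343 GB in tape 7; 170 GB remain.
Put 270 GB in tape 8; 530 GB remain.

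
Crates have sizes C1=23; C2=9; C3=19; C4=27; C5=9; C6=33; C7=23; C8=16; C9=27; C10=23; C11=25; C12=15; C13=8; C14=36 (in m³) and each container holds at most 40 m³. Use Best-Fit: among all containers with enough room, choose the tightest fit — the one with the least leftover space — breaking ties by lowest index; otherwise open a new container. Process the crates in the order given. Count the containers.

C1 (23 m³) → container 1 (remaining 17 m³)
C2 (9 m³) → container 1 (remaining 8 m³)
C3 (19 m³) → container 2 (remaining 21 m³)
C4 (27 m³) → container 3 (remaining 13 m³)
C5 (9 m³) → container 3 (remaining 4 m³)
C6 (33 m³) → container 4 (remaining 7 m³)
C7 (23 m³) → container 5 (remaining 17 m³)
C8 (16 m³) → container 5 (remaining 1 m³)
C9 (27 m³) → container 6 (remaining 13 m³)
C10 (23 m³) → container 7 (remaining 17 m³)
C11 (25 m³) → container 8 (remaining 15 m³)
C12 (15 m³) → container 8 (remaining 0 m³)
C13 (8 m³) → container 1 (remaining 0 m³)
C14 (36 m³) → container 9 (remaining 4 m³)
Final containers: [23,9,8] [19] [27,9] [33] [23,16] [27] [23] [25,15] [36].

9 containers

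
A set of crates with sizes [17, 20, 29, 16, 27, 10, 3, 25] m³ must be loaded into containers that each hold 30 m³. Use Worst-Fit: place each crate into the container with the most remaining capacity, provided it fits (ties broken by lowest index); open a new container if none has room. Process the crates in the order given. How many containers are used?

container 1: place 17 m³, 13 m³ left
container 2: place 20 m³, 10 m³ left
container 3: place 29 m³, 1 m³ left
container 4: place 16 m³, 14 m³ left
container 5: place 27 m³, 3 m³ left
container 4: place 10 m³, 4 m³ left
container 1: place 3 m³, 10 m³ left
container 6: place 25 m³, 5 m³ left
Final containers: [17,3] [20] [29] [16,10] [27] [25].

6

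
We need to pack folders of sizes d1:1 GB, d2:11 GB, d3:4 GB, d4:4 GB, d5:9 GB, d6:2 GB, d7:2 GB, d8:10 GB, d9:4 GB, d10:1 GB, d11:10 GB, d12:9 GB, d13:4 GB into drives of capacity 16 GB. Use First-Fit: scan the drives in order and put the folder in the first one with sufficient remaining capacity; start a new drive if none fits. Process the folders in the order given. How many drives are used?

5 drives

Put d1 (1 GB) in drive 1; 15 GB remain.
Put d2 (11 GB) in drive 1; 4 GB remain.
Put d3 (4 GB) in drive 1; 0 GB remain.
Put d4 (4 GB) in drive 2; 12 GB remain.
Put d5 (9 GB) in drive 2; 3 GB remain.
Put d6 (2 GB) in drive 2; 1 GB remain.
Put d7 (2 GB) in drive 3; 14 GB remain.
Put d8 (10 GB) in drive 3; 4 GB remain.
Put d9 (4 GB) in drive 3; 0 GB remain.
Put d10 (1 GB) in drive 2; 0 GB remain.
Put d11 (10 GB) in drive 4; 6 GB remain.
Put d12 (9 GB) in drive 5; 7 GB remain.
Put d13 (4 GB) in drive 4; 2 GB remain.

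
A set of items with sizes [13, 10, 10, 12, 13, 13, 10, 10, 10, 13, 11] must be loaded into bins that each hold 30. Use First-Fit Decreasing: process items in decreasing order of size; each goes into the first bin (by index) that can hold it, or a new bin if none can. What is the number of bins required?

Sorted descending: 13, 13, 13, 13, 12, 11, 10, 10, 10, 10, 10.
13 → bin 1 (remaining 17)
13 → bin 1 (remaining 4)
13 → bin 2 (remaining 17)
13 → bin 2 (remaining 4)
12 → bin 3 (remaining 18)
11 → bin 3 (remaining 7)
10 → bin 4 (remaining 20)
10 → bin 4 (remaining 10)
10 → bin 4 (remaining 0)
10 → bin 5 (remaining 20)
10 → bin 5 (remaining 10)
Final bins: [13,13] [13,13] [12,11] [10,10,10] [10,10].

5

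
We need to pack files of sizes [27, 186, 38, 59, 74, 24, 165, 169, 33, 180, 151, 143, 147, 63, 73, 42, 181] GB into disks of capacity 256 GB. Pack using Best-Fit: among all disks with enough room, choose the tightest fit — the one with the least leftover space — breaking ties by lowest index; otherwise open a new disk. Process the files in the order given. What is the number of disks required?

9

Put 27 GB in disk 1; 229 GB remain.
Put 186 GB in disk 1; 43 GB remain.
Put 38 GB in disk 1; 5 GB remain.
Put 59 GB in disk 2; 197 GB remain.
Put 74 GB in disk 2; 123 GB remain.
Put 24 GB in disk 2; 99 GB remain.
Put 165 GB in disk 3; 91 GB remain.
Put 169 GB in disk 4; 87 GB remain.
Put 33 GB in disk 4; 54 GB remain.
Put 180 GB in disk 5; 76 GB remain.
Put 151 GB in disk 6; 105 GB remain.
Put 143 GB in disk 7; 113 GB remain.
Put 147 GB in disk 8; 109 GB remain.
Put 63 GB in disk 5; 13 GB remain.
Put 73 GB in disk 3; 18 GB remain.
Put 42 GB in disk 4; 12 GB remain.
Put 181 GB in disk 9; 75 GB remain.
Final disks: [27,186,38] [59,74,24] [165,73] [169,33,42] [180,63] [151] [143] [147] [181].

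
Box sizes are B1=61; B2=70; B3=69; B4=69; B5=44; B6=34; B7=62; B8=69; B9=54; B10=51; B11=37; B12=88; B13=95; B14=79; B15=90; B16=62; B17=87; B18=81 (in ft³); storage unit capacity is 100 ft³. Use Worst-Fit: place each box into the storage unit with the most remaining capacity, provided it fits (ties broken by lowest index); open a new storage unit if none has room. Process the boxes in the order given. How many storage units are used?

B1 (61 ft³) → storage unit 1 (remaining 39 ft³)
B2 (70 ft³) → storage unit 2 (remaining 30 ft³)
B3 (69 ft³) → storage unit 3 (remaining 31 ft³)
B4 (69 ft³) → storage unit 4 (remaining 31 ft³)
B5 (44 ft³) → storage unit 5 (remaining 56 ft³)
B6 (34 ft³) → storage unit 5 (remaining 22 ft³)
B7 (62 ft³) → storage unit 6 (remaining 38 ft³)
B8 (69 ft³) → storage unit 7 (remaining 31 ft³)
B9 (54 ft³) → storage unit 8 (remaining 46 ft³)
B10 (51 ft³) → storage unit 9 (remaining 49 ft³)
B11 (37 ft³) → storage unit 9 (remaining 12 ft³)
B12 (88 ft³) → storage unit 10 (remaining 12 ft³)
B13 (95 ft³) → storage unit 11 (remaining 5 ft³)
B14 (79 ft³) → storage unit 12 (remaining 21 ft³)
B15 (90 ft³) → storage unit 13 (remaining 10 ft³)
B16 (62 ft³) → storage unit 14 (remaining 38 ft³)
B17 (87 ft³) → storage unit 15 (remaining 13 ft³)
B18 (81 ft³) → storage unit 16 (remaining 19 ft³)
Final storage units: [61] [70] [69] [69] [44,34] [62] [69] [54] [51,37] [88] [95] [79] [90] [62] [87] [81].

16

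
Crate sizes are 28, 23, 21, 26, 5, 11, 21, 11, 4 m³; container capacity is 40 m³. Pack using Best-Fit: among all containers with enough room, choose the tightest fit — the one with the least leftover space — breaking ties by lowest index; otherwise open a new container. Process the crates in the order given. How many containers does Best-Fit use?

Put 28 m³ in container 1; 12 m³ remain.
Put 23 m³ in container 2; 17 m³ remain.
Put 21 m³ in container 3; 19 m³ remain.
Put 26 m³ in container 4; 14 m³ remain.
Put 5 m³ in container 1; 7 m³ remain.
Put 11 m³ in container 4; 3 m³ remain.
Put 21 m³ in container 5; 19 m³ remain.
Put 11 m³ in container 2; 6 m³ remain.
Put 4 m³ in container 2; 2 m³ remain.

5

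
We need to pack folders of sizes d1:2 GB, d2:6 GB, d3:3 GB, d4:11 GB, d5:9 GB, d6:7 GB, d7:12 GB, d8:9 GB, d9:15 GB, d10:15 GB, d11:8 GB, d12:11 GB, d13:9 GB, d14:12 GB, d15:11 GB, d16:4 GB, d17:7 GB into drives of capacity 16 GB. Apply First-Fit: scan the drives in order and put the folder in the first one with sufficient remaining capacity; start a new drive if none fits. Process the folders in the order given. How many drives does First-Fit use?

d1 (2 GB) → drive 1 (remaining 14 GB)
d2 (6 GB) → drive 1 (remaining 8 GB)
d3 (3 GB) → drive 1 (remaining 5 GB)
d4 (11 GB) → drive 2 (remaining 5 GB)
d5 (9 GB) → drive 3 (remaining 7 GB)
d6 (7 GB) → drive 3 (remaining 0 GB)
d7 (12 GB) → drive 4 (remaining 4 GB)
d8 (9 GB) → drive 5 (remaining 7 GB)
d9 (15 GB) → drive 6 (remaining 1 GB)
d10 (15 GB) → drive 7 (remaining 1 GB)
d11 (8 GB) → drive 8 (remaining 8 GB)
d12 (11 GB) → drive 9 (remaining 5 GB)
d13 (9 GB) → drive 10 (remaining 7 GB)
d14 (12 GB) → drive 11 (remaining 4 GB)
d15 (11 GB) → drive 12 (remaining 5 GB)
d16 (4 GB) → drive 1 (remaining 1 GB)
d17 (7 GB) → drive 5 (remaining 0 GB)

12 drives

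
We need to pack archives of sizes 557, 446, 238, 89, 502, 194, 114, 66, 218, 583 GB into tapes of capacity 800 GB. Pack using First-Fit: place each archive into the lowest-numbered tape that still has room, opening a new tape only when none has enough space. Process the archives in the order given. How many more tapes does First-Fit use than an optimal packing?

First-Fit: [557,238] [446,89,194,66] [502,114] [218] [583] → 5 tapes.
Total size 3007 GB; any packing needs at least ⌈3007/800⌉ = 4 tapes.
An optimal packing achieves that bound: [583,194] [557,238] [502,218,66] [446,114,89] → 4 tapes.
Excess: 5 − 4 = 1.

1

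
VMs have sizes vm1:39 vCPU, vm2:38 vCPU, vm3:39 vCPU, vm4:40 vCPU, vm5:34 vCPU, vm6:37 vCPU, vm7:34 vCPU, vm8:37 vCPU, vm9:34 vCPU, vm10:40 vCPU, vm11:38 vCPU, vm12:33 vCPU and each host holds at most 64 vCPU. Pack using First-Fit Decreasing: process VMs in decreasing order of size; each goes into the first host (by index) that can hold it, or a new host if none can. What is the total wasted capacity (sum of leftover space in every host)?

Sorted descending: 40, 40, 39, 39, 38, 38, 37, 37, 34, 34, 34, 33.
Put 40 vCPU in host 1; 24 vCPU remain.
Put 40 vCPU in host 2; 24 vCPU remain.
Put 39 vCPU in host 3; 25 vCPU remain.
Put 39 vCPU in host 4; 25 vCPU remain.
Put 38 vCPU in host 5; 26 vCPU remain.
Put 38 vCPU in host 6; 26 vCPU remain.
Put 37 vCPU in host 7; 27 vCPU remain.
Put 37 vCPU in host 8; 27 vCPU remain.
Put 34 vCPU in host 9; 30 vCPU remain.
Put 34 vCPU in host 10; 30 vCPU remain.
Put 34 vCPU in host 11; 30 vCPU remain.
Put 33 vCPU in host 12; 31 vCPU remain.
12 hosts × 64 vCPU = 768 vCPU; used 443 vCPU; unused 325 vCPU.

325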